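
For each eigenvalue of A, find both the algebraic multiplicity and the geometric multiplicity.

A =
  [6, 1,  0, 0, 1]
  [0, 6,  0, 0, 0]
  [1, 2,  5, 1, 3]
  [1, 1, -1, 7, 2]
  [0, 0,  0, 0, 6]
λ = 6: alg = 5, geom = 3

Step 1 — factor the characteristic polynomial to read off the algebraic multiplicities:
  χ_A(x) = (x - 6)^5

Step 2 — compute geometric multiplicities via the rank-nullity identity g(λ) = n − rank(A − λI):
  rank(A − (6)·I) = 2, so dim ker(A − (6)·I) = n − 2 = 3

Summary:
  λ = 6: algebraic multiplicity = 5, geometric multiplicity = 3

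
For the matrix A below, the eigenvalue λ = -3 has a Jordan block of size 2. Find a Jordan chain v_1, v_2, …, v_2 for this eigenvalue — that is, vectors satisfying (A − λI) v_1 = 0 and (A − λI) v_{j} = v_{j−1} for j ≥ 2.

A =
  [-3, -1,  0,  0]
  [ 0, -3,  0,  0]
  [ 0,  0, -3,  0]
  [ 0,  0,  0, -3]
A Jordan chain for λ = -3 of length 2:
v_1 = (-1, 0, 0, 0)ᵀ
v_2 = (0, 1, 0, 0)ᵀ

Let N = A − (-3)·I. We want v_2 with N^2 v_2 = 0 but N^1 v_2 ≠ 0; then v_{j-1} := N · v_j for j = 2, …, 2.

Pick v_2 = (0, 1, 0, 0)ᵀ.
Then v_1 = N · v_2 = (-1, 0, 0, 0)ᵀ.

Sanity check: (A − (-3)·I) v_1 = (0, 0, 0, 0)ᵀ = 0. ✓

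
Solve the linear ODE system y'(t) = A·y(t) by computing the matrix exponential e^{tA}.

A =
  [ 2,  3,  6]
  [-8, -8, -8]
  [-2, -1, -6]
e^{tA} =
  [6*t*exp(-4*t) + exp(-4*t), 3*t*exp(-4*t), 6*t*exp(-4*t)]
  [-8*t*exp(-4*t), -4*t*exp(-4*t) + exp(-4*t), -8*t*exp(-4*t)]
  [-2*t*exp(-4*t), -t*exp(-4*t), -2*t*exp(-4*t) + exp(-4*t)]

Strategy: write A = P · J · P⁻¹ where J is a Jordan canonical form, so e^{tA} = P · e^{tJ} · P⁻¹, and e^{tJ} can be computed block-by-block.

A has Jordan form
J =
  [-4,  1,  0]
  [ 0, -4,  0]
  [ 0,  0, -4]
(up to reordering of blocks).

Per-block formulas:
  For a 2×2 Jordan block J_2(-4): exp(t · J_2(-4)) = e^(-4t)·(I + t·N), where N is the 2×2 nilpotent shift.
  For a 1×1 block at λ = -4: exp(t · [-4]) = [e^(-4t)].

After assembling e^{tJ} and conjugating by P, we get:

e^{tA} =
  [6*t*exp(-4*t) + exp(-4*t), 3*t*exp(-4*t), 6*t*exp(-4*t)]
  [-8*t*exp(-4*t), -4*t*exp(-4*t) + exp(-4*t), -8*t*exp(-4*t)]
  [-2*t*exp(-4*t), -t*exp(-4*t), -2*t*exp(-4*t) + exp(-4*t)]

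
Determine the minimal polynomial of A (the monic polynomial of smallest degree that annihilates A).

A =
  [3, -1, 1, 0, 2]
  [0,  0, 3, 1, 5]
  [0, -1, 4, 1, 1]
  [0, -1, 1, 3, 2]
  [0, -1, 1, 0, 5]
x^2 - 6*x + 9

The characteristic polynomial is χ_A(x) = (x - 3)^5, so the eigenvalues are known. The minimal polynomial is
  m_A(x) = Π_λ (x − λ)^{k_λ}
where k_λ is the size of the *largest* Jordan block for λ (equivalently, the smallest k with (A − λI)^k v = 0 for every generalised eigenvector v of λ).

  λ = 3: largest Jordan block has size 2, contributing (x − 3)^2

So m_A(x) = (x - 3)^2 = x^2 - 6*x + 9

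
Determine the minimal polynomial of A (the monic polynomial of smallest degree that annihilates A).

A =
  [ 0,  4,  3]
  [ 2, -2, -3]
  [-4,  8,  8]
x^2 - 4*x + 4

The characteristic polynomial is χ_A(x) = (x - 2)^3, so the eigenvalues are known. The minimal polynomial is
  m_A(x) = Π_λ (x − λ)^{k_λ}
where k_λ is the size of the *largest* Jordan block for λ (equivalently, the smallest k with (A − λI)^k v = 0 for every generalised eigenvector v of λ).

  λ = 2: largest Jordan block has size 2, contributing (x − 2)^2

So m_A(x) = (x - 2)^2 = x^2 - 4*x + 4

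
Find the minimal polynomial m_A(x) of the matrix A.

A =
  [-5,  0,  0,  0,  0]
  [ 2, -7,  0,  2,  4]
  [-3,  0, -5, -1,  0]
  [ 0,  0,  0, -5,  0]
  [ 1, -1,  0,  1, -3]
x^2 + 10*x + 25

The characteristic polynomial is χ_A(x) = (x + 5)^5, so the eigenvalues are known. The minimal polynomial is
  m_A(x) = Π_λ (x − λ)^{k_λ}
where k_λ is the size of the *largest* Jordan block for λ (equivalently, the smallest k with (A − λI)^k v = 0 for every generalised eigenvector v of λ).

  λ = -5: largest Jordan block has size 2, contributing (x + 5)^2

So m_A(x) = (x + 5)^2 = x^2 + 10*x + 25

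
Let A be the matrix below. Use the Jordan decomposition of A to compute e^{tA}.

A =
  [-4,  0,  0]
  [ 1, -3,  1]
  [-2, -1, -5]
e^{tA} =
  [exp(-4*t), 0, 0]
  [-t^2*exp(-4*t)/2 + t*exp(-4*t), t*exp(-4*t) + exp(-4*t), t*exp(-4*t)]
  [t^2*exp(-4*t)/2 - 2*t*exp(-4*t), -t*exp(-4*t), -t*exp(-4*t) + exp(-4*t)]

Strategy: write A = P · J · P⁻¹ where J is a Jordan canonical form, so e^{tA} = P · e^{tJ} · P⁻¹, and e^{tJ} can be computed block-by-block.

A has Jordan form
J =
  [-4,  1,  0]
  [ 0, -4,  1]
  [ 0,  0, -4]
(up to reordering of blocks).

Per-block formulas:
  For a 3×3 Jordan block J_3(-4): exp(t · J_3(-4)) = e^(-4t)·(I + t·N + (t^2/2)·N^2), where N is the 3×3 nilpotent shift.

After assembling e^{tJ} and conjugating by P, we get:

e^{tA} =
  [exp(-4*t), 0, 0]
  [-t^2*exp(-4*t)/2 + t*exp(-4*t), t*exp(-4*t) + exp(-4*t), t*exp(-4*t)]
  [t^2*exp(-4*t)/2 - 2*t*exp(-4*t), -t*exp(-4*t), -t*exp(-4*t) + exp(-4*t)]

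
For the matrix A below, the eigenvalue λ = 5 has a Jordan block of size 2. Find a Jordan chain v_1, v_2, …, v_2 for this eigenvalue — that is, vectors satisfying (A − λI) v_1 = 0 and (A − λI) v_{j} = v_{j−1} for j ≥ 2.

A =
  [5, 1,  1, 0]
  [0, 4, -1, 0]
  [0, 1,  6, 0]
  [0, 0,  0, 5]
A Jordan chain for λ = 5 of length 2:
v_1 = (1, -1, 1, 0)ᵀ
v_2 = (0, 1, 0, 0)ᵀ

Let N = A − (5)·I. We want v_2 with N^2 v_2 = 0 but N^1 v_2 ≠ 0; then v_{j-1} := N · v_j for j = 2, …, 2.

Pick v_2 = (0, 1, 0, 0)ᵀ.
Then v_1 = N · v_2 = (1, -1, 1, 0)ᵀ.

Sanity check: (A − (5)·I) v_1 = (0, 0, 0, 0)ᵀ = 0. ✓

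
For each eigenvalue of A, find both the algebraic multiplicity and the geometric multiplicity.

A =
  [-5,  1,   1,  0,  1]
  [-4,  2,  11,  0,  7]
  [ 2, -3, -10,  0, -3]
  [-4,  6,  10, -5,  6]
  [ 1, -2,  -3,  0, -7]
λ = -5: alg = 5, geom = 3

Step 1 — factor the characteristic polynomial to read off the algebraic multiplicities:
  χ_A(x) = (x + 5)^5

Step 2 — compute geometric multiplicities via the rank-nullity identity g(λ) = n − rank(A − λI):
  rank(A − (-5)·I) = 2, so dim ker(A − (-5)·I) = n − 2 = 3

Summary:
  λ = -5: algebraic multiplicity = 5, geometric multiplicity = 3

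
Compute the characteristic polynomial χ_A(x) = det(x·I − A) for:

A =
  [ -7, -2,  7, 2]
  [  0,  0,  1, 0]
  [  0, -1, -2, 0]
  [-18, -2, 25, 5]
x^4 + 4*x^3 + 6*x^2 + 4*x + 1

Expanding det(x·I − A) (e.g. by cofactor expansion or by noting that A is similar to its Jordan form J, which has the same characteristic polynomial as A) gives
  χ_A(x) = x^4 + 4*x^3 + 6*x^2 + 4*x + 1
which factors as (x + 1)^4. The eigenvalues (with algebraic multiplicities) are λ = -1 with multiplicity 4.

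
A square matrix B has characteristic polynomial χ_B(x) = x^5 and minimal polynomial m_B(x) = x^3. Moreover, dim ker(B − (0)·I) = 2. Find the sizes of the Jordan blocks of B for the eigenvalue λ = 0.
Block sizes for λ = 0: [3, 2]

Step 1 — from the characteristic polynomial, algebraic multiplicity of λ = 0 is 5. From dim ker(B − (0)·I) = 2, there are exactly 2 Jordan blocks for λ = 0.
Step 2 — from the minimal polynomial, the factor (x − 0)^3 tells us the largest block for λ = 0 has size 3.
Step 3 — with total size 5, 2 blocks, and largest block 3, the block sizes (in nonincreasing order) are [3, 2].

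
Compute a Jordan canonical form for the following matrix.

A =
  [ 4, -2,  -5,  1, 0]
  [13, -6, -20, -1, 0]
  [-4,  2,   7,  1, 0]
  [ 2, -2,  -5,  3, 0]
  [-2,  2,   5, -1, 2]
J_2(2) ⊕ J_2(2) ⊕ J_1(2)

The characteristic polynomial is
  det(x·I − A) = x^5 - 10*x^4 + 40*x^3 - 80*x^2 + 80*x - 32 = (x - 2)^5

Eigenvalues and multiplicities (the geometric multiplicity of λ is n − rank(A − λI), which equals the number of Jordan blocks for λ):
  λ = 2: algebraic multiplicity = 5, geometric multiplicity = 3

Determining the block sizes for each eigenvalue:
  λ = 2: with am = 5 and gm = 3, the partition is not yet determined (e.g. several partitions of 5 into 3 parts exist). Let N = A − (2)·I. Computing rank(N^1) = 2, rank(N^2) = 0; the number of blocks of size ≥ j is rank(N^{j−1}) − rank(N^j), giving [3, 2]. So we have 2 block(s) of size 2, 1 block(s) of size 1 → block sizes [2, 2, 1]

Assembling the blocks gives a Jordan form
J =
  [2, 1, 0, 0, 0]
  [0, 2, 0, 0, 0]
  [0, 0, 2, 1, 0]
  [0, 0, 0, 2, 0]
  [0, 0, 0, 0, 2]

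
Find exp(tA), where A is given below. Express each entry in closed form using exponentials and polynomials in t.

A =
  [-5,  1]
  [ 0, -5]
e^{tA} =
  [exp(-5*t), t*exp(-5*t)]
  [0, exp(-5*t)]

Strategy: write A = P · J · P⁻¹ where J is a Jordan canonical form, so e^{tA} = P · e^{tJ} · P⁻¹, and e^{tJ} can be computed block-by-block.

A has Jordan form
J =
  [-5,  1]
  [ 0, -5]
(up to reordering of blocks).

Per-block formulas:
  For a 2×2 Jordan block J_2(-5): exp(t · J_2(-5)) = e^(-5t)·(I + t·N), where N is the 2×2 nilpotent shift.

After assembling e^{tJ} and conjugating by P, we get:

e^{tA} =
  [exp(-5*t), t*exp(-5*t)]
  [0, exp(-5*t)]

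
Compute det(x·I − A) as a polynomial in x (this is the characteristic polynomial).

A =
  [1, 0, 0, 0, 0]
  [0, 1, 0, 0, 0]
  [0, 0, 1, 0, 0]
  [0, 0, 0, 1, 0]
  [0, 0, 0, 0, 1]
x^5 - 5*x^4 + 10*x^3 - 10*x^2 + 5*x - 1

Expanding det(x·I − A) (e.g. by cofactor expansion or by noting that A is similar to its Jordan form J, which has the same characteristic polynomial as A) gives
  χ_A(x) = x^5 - 5*x^4 + 10*x^3 - 10*x^2 + 5*x - 1
which factors as (x - 1)^5. The eigenvalues (with algebraic multiplicities) are λ = 1 with multiplicity 5.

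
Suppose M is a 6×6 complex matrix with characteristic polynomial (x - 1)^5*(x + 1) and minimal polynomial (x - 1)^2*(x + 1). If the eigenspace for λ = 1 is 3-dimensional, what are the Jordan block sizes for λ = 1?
Block sizes for λ = 1: [2, 2, 1]

Step 1 — from the characteristic polynomial, algebraic multiplicity of λ = 1 is 5. From dim ker(M − (1)·I) = 3, there are exactly 3 Jordan blocks for λ = 1.
Step 2 — from the minimal polynomial, the factor (x − 1)^2 tells us the largest block for λ = 1 has size 2.
Step 3 — with total size 5, 3 blocks, and largest block 2, the block sizes (in nonincreasing order) are [2, 2, 1].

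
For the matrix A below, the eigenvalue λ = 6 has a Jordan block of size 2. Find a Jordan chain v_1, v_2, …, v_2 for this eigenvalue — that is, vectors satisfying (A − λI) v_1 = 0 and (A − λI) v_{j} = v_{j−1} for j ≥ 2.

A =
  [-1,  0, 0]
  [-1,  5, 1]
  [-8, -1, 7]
A Jordan chain for λ = 6 of length 2:
v_1 = (0, -1, -1)ᵀ
v_2 = (0, 1, 0)ᵀ

Let N = A − (6)·I. We want v_2 with N^2 v_2 = 0 but N^1 v_2 ≠ 0; then v_{j-1} := N · v_j for j = 2, …, 2.

Pick v_2 = (0, 1, 0)ᵀ.
Then v_1 = N · v_2 = (0, -1, -1)ᵀ.

Sanity check: (A − (6)·I) v_1 = (0, 0, 0)ᵀ = 0. ✓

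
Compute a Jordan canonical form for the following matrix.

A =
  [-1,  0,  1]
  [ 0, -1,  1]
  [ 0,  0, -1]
J_2(-1) ⊕ J_1(-1)

The characteristic polynomial is
  det(x·I − A) = x^3 + 3*x^2 + 3*x + 1 = (x + 1)^3

Eigenvalues and multiplicities (the geometric multiplicity of λ is n − rank(A − λI), which equals the number of Jordan blocks for λ):
  λ = -1: algebraic multiplicity = 3, geometric multiplicity = 2

Determining the block sizes for each eigenvalue:
  λ = -1: 2 blocks summing to 3 forces exactly one block of size 2 and the rest size 1 → block sizes [2, 1]

Assembling the blocks gives a Jordan form
J =
  [-1,  1,  0]
  [ 0, -1,  0]
  [ 0,  0, -1]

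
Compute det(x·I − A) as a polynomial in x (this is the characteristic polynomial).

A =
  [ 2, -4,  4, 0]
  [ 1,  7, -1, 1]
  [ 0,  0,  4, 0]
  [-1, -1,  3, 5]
x^4 - 18*x^3 + 120*x^2 - 352*x + 384

Expanding det(x·I − A) (e.g. by cofactor expansion or by noting that A is similar to its Jordan form J, which has the same characteristic polynomial as A) gives
  χ_A(x) = x^4 - 18*x^3 + 120*x^2 - 352*x + 384
which factors as (x - 6)*(x - 4)^3. The eigenvalues (with algebraic multiplicities) are λ = 4 with multiplicity 3, λ = 6 with multiplicity 1.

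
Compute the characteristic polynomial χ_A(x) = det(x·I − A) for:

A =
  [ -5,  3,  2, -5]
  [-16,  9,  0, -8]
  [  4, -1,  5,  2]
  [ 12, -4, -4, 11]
x^4 - 20*x^3 + 150*x^2 - 500*x + 625

Expanding det(x·I − A) (e.g. by cofactor expansion or by noting that A is similar to its Jordan form J, which has the same characteristic polynomial as A) gives
  χ_A(x) = x^4 - 20*x^3 + 150*x^2 - 500*x + 625
which factors as (x - 5)^4. The eigenvalues (with algebraic multiplicities) are λ = 5 with multiplicity 4.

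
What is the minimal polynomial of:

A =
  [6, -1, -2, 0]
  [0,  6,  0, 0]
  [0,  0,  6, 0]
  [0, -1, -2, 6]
x^2 - 12*x + 36

The characteristic polynomial is χ_A(x) = (x - 6)^4, so the eigenvalues are known. The minimal polynomial is
  m_A(x) = Π_λ (x − λ)^{k_λ}
where k_λ is the size of the *largest* Jordan block for λ (equivalently, the smallest k with (A − λI)^k v = 0 for every generalised eigenvector v of λ).

  λ = 6: largest Jordan block has size 2, contributing (x − 6)^2

So m_A(x) = (x - 6)^2 = x^2 - 12*x + 36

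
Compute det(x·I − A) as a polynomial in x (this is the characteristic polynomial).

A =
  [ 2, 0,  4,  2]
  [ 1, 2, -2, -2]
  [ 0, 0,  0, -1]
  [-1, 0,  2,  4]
x^4 - 8*x^3 + 24*x^2 - 32*x + 16

Expanding det(x·I − A) (e.g. by cofactor expansion or by noting that A is similar to its Jordan form J, which has the same characteristic polynomial as A) gives
  χ_A(x) = x^4 - 8*x^3 + 24*x^2 - 32*x + 16
which factors as (x - 2)^4. The eigenvalues (with algebraic multiplicities) are λ = 2 with multiplicity 4.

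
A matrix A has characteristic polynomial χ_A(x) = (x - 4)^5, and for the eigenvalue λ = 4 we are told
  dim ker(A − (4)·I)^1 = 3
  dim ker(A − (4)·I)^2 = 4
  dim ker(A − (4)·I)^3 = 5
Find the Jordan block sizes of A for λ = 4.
Block sizes for λ = 4: [3, 1, 1]

From the dimensions of kernels of powers, the number of Jordan blocks of size at least j is d_j − d_{j−1} where d_j = dim ker(N^j) (with d_0 = 0). Computing the differences gives [3, 1, 1].
The number of blocks of size exactly k is (#blocks of size ≥ k) − (#blocks of size ≥ k + 1), so the partition is: 2 block(s) of size 1, 1 block(s) of size 3.
In nonincreasing order the block sizes are [3, 1, 1].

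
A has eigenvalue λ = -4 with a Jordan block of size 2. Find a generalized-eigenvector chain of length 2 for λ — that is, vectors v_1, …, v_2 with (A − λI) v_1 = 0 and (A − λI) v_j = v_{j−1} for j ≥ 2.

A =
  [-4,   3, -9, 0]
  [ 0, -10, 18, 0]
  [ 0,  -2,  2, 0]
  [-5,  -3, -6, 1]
A Jordan chain for λ = -4 of length 2:
v_1 = (3, -6, -2, -3)ᵀ
v_2 = (0, 1, 0, 0)ᵀ

Let N = A − (-4)·I. We want v_2 with N^2 v_2 = 0 but N^1 v_2 ≠ 0; then v_{j-1} := N · v_j for j = 2, …, 2.

Pick v_2 = (0, 1, 0, 0)ᵀ.
Then v_1 = N · v_2 = (3, -6, -2, -3)ᵀ.

Sanity check: (A − (-4)·I) v_1 = (0, 0, 0, 0)ᵀ = 0. ✓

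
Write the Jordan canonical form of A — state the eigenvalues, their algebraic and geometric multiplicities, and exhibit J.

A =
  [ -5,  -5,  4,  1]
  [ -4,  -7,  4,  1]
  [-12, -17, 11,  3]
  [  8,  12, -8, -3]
J_3(-1) ⊕ J_1(-1)

The characteristic polynomial is
  det(x·I − A) = x^4 + 4*x^3 + 6*x^2 + 4*x + 1 = (x + 1)^4

Eigenvalues and multiplicities (the geometric multiplicity of λ is n − rank(A − λI), which equals the number of Jordan blocks for λ):
  λ = -1: algebraic multiplicity = 4, geometric multiplicity = 2

Determining the block sizes for each eigenvalue:
  λ = -1: with am = 4 and gm = 2, the partition is not yet determined (e.g. several partitions of 4 into 2 parts exist). Let N = A − (-1)·I. Computing rank(N^1) = 2, rank(N^2) = 1, rank(N^3) = 0; the number of blocks of size ≥ j is rank(N^{j−1}) − rank(N^j), giving [2, 1, 1]. So we have 1 block(s) of size 3, 1 block(s) of size 1 → block sizes [3, 1]

Assembling the blocks gives a Jordan form
J =
  [-1,  1,  0,  0]
  [ 0, -1,  1,  0]
  [ 0,  0, -1,  0]
  [ 0,  0,  0, -1]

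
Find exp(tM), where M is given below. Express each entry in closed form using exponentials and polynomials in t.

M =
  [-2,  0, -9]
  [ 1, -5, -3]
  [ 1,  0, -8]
e^{tM} =
  [3*t*exp(-5*t) + exp(-5*t), 0, -9*t*exp(-5*t)]
  [t*exp(-5*t), exp(-5*t), -3*t*exp(-5*t)]
  [t*exp(-5*t), 0, -3*t*exp(-5*t) + exp(-5*t)]

Strategy: write M = P · J · P⁻¹ where J is a Jordan canonical form, so e^{tM} = P · e^{tJ} · P⁻¹, and e^{tJ} can be computed block-by-block.

M has Jordan form
J =
  [-5,  1,  0]
  [ 0, -5,  0]
  [ 0,  0, -5]
(up to reordering of blocks).

Per-block formulas:
  For a 1×1 block at λ = -5: exp(t · [-5]) = [e^(-5t)].
  For a 2×2 Jordan block J_2(-5): exp(t · J_2(-5)) = e^(-5t)·(I + t·N), where N is the 2×2 nilpotent shift.

After assembling e^{tJ} and conjugating by P, we get:

e^{tM} =
  [3*t*exp(-5*t) + exp(-5*t), 0, -9*t*exp(-5*t)]
  [t*exp(-5*t), exp(-5*t), -3*t*exp(-5*t)]
  [t*exp(-5*t), 0, -3*t*exp(-5*t) + exp(-5*t)]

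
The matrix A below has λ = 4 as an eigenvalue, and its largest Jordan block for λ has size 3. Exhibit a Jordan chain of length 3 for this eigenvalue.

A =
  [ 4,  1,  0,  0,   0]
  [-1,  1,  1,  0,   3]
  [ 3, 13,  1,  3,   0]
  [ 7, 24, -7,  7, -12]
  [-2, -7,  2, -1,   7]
A Jordan chain for λ = 4 of length 3:
v_1 = (-1, 0, -1, 0, 0)ᵀ
v_2 = (0, -1, 3, 7, -2)ᵀ
v_3 = (1, 0, 0, 0, 0)ᵀ

Let N = A − (4)·I. We want v_3 with N^3 v_3 = 0 but N^2 v_3 ≠ 0; then v_{j-1} := N · v_j for j = 3, …, 2.

Pick v_3 = (1, 0, 0, 0, 0)ᵀ.
Then v_2 = N · v_3 = (0, -1, 3, 7, -2)ᵀ.
Then v_1 = N · v_2 = (-1, 0, -1, 0, 0)ᵀ.

Sanity check: (A − (4)·I) v_1 = (0, 0, 0, 0, 0)ᵀ = 0. ✓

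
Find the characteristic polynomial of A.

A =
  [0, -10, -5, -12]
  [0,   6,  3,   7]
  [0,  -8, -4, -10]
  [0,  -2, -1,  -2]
x^4

Expanding det(x·I − A) (e.g. by cofactor expansion or by noting that A is similar to its Jordan form J, which has the same characteristic polynomial as A) gives
  χ_A(x) = x^4
which factors as x^4. The eigenvalues (with algebraic multiplicities) are λ = 0 with multiplicity 4.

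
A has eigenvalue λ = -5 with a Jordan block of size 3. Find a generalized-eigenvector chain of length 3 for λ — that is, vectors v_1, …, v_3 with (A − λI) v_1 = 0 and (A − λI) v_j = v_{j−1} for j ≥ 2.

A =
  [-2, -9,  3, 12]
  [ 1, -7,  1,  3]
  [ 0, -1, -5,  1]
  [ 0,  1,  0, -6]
A Jordan chain for λ = -5 of length 3:
v_1 = (0, 1, -1, 1)ᵀ
v_2 = (3, 1, 0, 0)ᵀ
v_3 = (1, 0, 0, 0)ᵀ

Let N = A − (-5)·I. We want v_3 with N^3 v_3 = 0 but N^2 v_3 ≠ 0; then v_{j-1} := N · v_j for j = 3, …, 2.

Pick v_3 = (1, 0, 0, 0)ᵀ.
Then v_2 = N · v_3 = (3, 1, 0, 0)ᵀ.
Then v_1 = N · v_2 = (0, 1, -1, 1)ᵀ.

Sanity check: (A − (-5)·I) v_1 = (0, 0, 0, 0)ᵀ = 0. ✓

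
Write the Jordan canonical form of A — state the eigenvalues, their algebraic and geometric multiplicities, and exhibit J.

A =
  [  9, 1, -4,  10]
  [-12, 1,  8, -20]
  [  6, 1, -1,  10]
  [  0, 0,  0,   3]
J_2(3) ⊕ J_1(3) ⊕ J_1(3)

The characteristic polynomial is
  det(x·I − A) = x^4 - 12*x^3 + 54*x^2 - 108*x + 81 = (x - 3)^4

Eigenvalues and multiplicities (the geometric multiplicity of λ is n − rank(A − λI), which equals the number of Jordan blocks for λ):
  λ = 3: algebraic multiplicity = 4, geometric multiplicity = 3

Determining the block sizes for each eigenvalue:
  λ = 3: 3 blocks summing to 4 forces exactly one block of size 2 and the rest size 1 → block sizes [2, 1, 1]

Assembling the blocks gives a Jordan form
J =
  [3, 1, 0, 0]
  [0, 3, 0, 0]
  [0, 0, 3, 0]
  [0, 0, 0, 3]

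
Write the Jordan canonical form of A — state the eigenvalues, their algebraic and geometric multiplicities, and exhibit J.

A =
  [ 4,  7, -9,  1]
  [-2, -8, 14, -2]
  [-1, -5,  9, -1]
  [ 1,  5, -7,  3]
J_3(2) ⊕ J_1(2)

The characteristic polynomial is
  det(x·I − A) = x^4 - 8*x^3 + 24*x^2 - 32*x + 16 = (x - 2)^4

Eigenvalues and multiplicities (the geometric multiplicity of λ is n − rank(A − λI), which equals the number of Jordan blocks for λ):
  λ = 2: algebraic multiplicity = 4, geometric multiplicity = 2

Determining the block sizes for each eigenvalue:
  λ = 2: with am = 4 and gm = 2, the partition is not yet determined (e.g. several partitions of 4 into 2 parts exist). Let N = A − (2)·I. Computing rank(N^1) = 2, rank(N^2) = 1, rank(N^3) = 0; the number of blocks of size ≥ j is rank(N^{j−1}) − rank(N^j), giving [2, 1, 1]. So we have 1 block(s) of size 3, 1 block(s) of size 1 → block sizes [3, 1]

Assembling the blocks gives a Jordan form
J =
  [2, 1, 0, 0]
  [0, 2, 1, 0]
  [0, 0, 2, 0]
  [0, 0, 0, 2]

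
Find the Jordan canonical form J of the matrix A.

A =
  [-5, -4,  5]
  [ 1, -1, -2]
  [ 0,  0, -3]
J_3(-3)

The characteristic polynomial is
  det(x·I − A) = x^3 + 9*x^2 + 27*x + 27 = (x + 3)^3

Eigenvalues and multiplicities (the geometric multiplicity of λ is n − rank(A − λI), which equals the number of Jordan blocks for λ):
  λ = -3: algebraic multiplicity = 3, geometric multiplicity = 1

Determining the block sizes for each eigenvalue:
  λ = -3: one block (gm = 1), so the single block has size am = 3 → block sizes [3]

Assembling the blocks gives a Jordan form
J =
  [-3,  1,  0]
  [ 0, -3,  1]
  [ 0,  0, -3]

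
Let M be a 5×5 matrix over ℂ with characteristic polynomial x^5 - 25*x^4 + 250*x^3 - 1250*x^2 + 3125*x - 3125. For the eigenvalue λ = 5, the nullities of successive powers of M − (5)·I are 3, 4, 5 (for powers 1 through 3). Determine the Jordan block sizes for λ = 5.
Block sizes for λ = 5: [3, 1, 1]

From the dimensions of kernels of powers, the number of Jordan blocks of size at least j is d_j − d_{j−1} where d_j = dim ker(N^j) (with d_0 = 0). Computing the differences gives [3, 1, 1].
The number of blocks of size exactly k is (#blocks of size ≥ k) − (#blocks of size ≥ k + 1), so the partition is: 2 block(s) of size 1, 1 block(s) of size 3.
In nonincreasing order the block sizes are [3, 1, 1].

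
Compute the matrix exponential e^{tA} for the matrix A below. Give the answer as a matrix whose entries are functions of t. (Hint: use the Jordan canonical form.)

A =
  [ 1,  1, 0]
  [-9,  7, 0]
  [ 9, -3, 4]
e^{tA} =
  [-3*t*exp(4*t) + exp(4*t), t*exp(4*t), 0]
  [-9*t*exp(4*t), 3*t*exp(4*t) + exp(4*t), 0]
  [9*t*exp(4*t), -3*t*exp(4*t), exp(4*t)]

Strategy: write A = P · J · P⁻¹ where J is a Jordan canonical form, so e^{tA} = P · e^{tJ} · P⁻¹, and e^{tJ} can be computed block-by-block.

A has Jordan form
J =
  [4, 1, 0]
  [0, 4, 0]
  [0, 0, 4]
(up to reordering of blocks).

Per-block formulas:
  For a 1×1 block at λ = 4: exp(t · [4]) = [e^(4t)].
  For a 2×2 Jordan block J_2(4): exp(t · J_2(4)) = e^(4t)·(I + t·N), where N is the 2×2 nilpotent shift.

After assembling e^{tJ} and conjugating by P, we get:

e^{tA} =
  [-3*t*exp(4*t) + exp(4*t), t*exp(4*t), 0]
  [-9*t*exp(4*t), 3*t*exp(4*t) + exp(4*t), 0]
  [9*t*exp(4*t), -3*t*exp(4*t), exp(4*t)]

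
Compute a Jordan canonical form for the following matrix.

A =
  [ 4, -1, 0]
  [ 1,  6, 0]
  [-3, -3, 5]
J_2(5) ⊕ J_1(5)

The characteristic polynomial is
  det(x·I − A) = x^3 - 15*x^2 + 75*x - 125 = (x - 5)^3

Eigenvalues and multiplicities (the geometric multiplicity of λ is n − rank(A − λI), which equals the number of Jordan blocks for λ):
  λ = 5: algebraic multiplicity = 3, geometric multiplicity = 2

Determining the block sizes for each eigenvalue:
  λ = 5: 2 blocks summing to 3 forces exactly one block of size 2 and the rest size 1 → block sizes [2, 1]

Assembling the blocks gives a Jordan form
J =
  [5, 1, 0]
  [0, 5, 0]
  [0, 0, 5]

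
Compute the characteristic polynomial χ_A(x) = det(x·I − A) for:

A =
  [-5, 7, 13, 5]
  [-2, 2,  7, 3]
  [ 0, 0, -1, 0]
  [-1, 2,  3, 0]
x^4 + 4*x^3 + 6*x^2 + 4*x + 1

Expanding det(x·I − A) (e.g. by cofactor expansion or by noting that A is similar to its Jordan form J, which has the same characteristic polynomial as A) gives
  χ_A(x) = x^4 + 4*x^3 + 6*x^2 + 4*x + 1
which factors as (x + 1)^4. The eigenvalues (with algebraic multiplicities) are λ = -1 with multiplicity 4.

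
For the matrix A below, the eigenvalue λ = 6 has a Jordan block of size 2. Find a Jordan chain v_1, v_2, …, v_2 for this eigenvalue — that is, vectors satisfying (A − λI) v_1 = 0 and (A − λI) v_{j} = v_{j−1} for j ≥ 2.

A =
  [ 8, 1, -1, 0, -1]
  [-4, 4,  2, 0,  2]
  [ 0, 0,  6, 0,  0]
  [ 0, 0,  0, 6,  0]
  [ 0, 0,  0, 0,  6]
A Jordan chain for λ = 6 of length 2:
v_1 = (2, -4, 0, 0, 0)ᵀ
v_2 = (1, 0, 0, 0, 0)ᵀ

Let N = A − (6)·I. We want v_2 with N^2 v_2 = 0 but N^1 v_2 ≠ 0; then v_{j-1} := N · v_j for j = 2, …, 2.

Pick v_2 = (1, 0, 0, 0, 0)ᵀ.
Then v_1 = N · v_2 = (2, -4, 0, 0, 0)ᵀ.

Sanity check: (A − (6)·I) v_1 = (0, 0, 0, 0, 0)ᵀ = 0. ✓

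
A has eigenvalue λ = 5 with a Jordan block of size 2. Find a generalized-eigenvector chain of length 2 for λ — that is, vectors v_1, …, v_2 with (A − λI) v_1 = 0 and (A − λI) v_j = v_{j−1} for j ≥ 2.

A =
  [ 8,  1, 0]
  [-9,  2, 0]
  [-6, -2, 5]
A Jordan chain for λ = 5 of length 2:
v_1 = (3, -9, -6)ᵀ
v_2 = (1, 0, 0)ᵀ

Let N = A − (5)·I. We want v_2 with N^2 v_2 = 0 but N^1 v_2 ≠ 0; then v_{j-1} := N · v_j for j = 2, …, 2.

Pick v_2 = (1, 0, 0)ᵀ.
Then v_1 = N · v_2 = (3, -9, -6)ᵀ.

Sanity check: (A − (5)·I) v_1 = (0, 0, 0)ᵀ = 0. ✓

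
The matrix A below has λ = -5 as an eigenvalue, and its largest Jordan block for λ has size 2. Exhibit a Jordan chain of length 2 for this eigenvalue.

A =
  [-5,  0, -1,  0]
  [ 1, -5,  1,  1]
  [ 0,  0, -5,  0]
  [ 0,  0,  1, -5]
A Jordan chain for λ = -5 of length 2:
v_1 = (0, 1, 0, 0)ᵀ
v_2 = (1, 0, 0, 0)ᵀ

Let N = A − (-5)·I. We want v_2 with N^2 v_2 = 0 but N^1 v_2 ≠ 0; then v_{j-1} := N · v_j for j = 2, …, 2.

Pick v_2 = (1, 0, 0, 0)ᵀ.
Then v_1 = N · v_2 = (0, 1, 0, 0)ᵀ.

Sanity check: (A − (-5)·I) v_1 = (0, 0, 0, 0)ᵀ = 0. ✓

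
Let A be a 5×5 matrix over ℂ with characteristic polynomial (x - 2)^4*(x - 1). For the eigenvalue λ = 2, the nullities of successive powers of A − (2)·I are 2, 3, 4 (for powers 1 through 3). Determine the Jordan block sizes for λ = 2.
Block sizes for λ = 2: [3, 1]

From the dimensions of kernels of powers, the number of Jordan blocks of size at least j is d_j − d_{j−1} where d_j = dim ker(N^j) (with d_0 = 0). Computing the differences gives [2, 1, 1].
The number of blocks of size exactly k is (#blocks of size ≥ k) − (#blocks of size ≥ k + 1), so the partition is: 1 block(s) of size 1, 1 block(s) of size 3.
In nonincreasing order the block sizes are [3, 1].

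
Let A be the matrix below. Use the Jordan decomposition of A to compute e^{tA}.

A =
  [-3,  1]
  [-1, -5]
e^{tA} =
  [t*exp(-4*t) + exp(-4*t), t*exp(-4*t)]
  [-t*exp(-4*t), -t*exp(-4*t) + exp(-4*t)]

Strategy: write A = P · J · P⁻¹ where J is a Jordan canonical form, so e^{tA} = P · e^{tJ} · P⁻¹, and e^{tJ} can be computed block-by-block.

A has Jordan form
J =
  [-4,  1]
  [ 0, -4]
(up to reordering of blocks).

Per-block formulas:
  For a 2×2 Jordan block J_2(-4): exp(t · J_2(-4)) = e^(-4t)·(I + t·N), where N is the 2×2 nilpotent shift.

After assembling e^{tJ} and conjugating by P, we get:

e^{tA} =
  [t*exp(-4*t) + exp(-4*t), t*exp(-4*t)]
  [-t*exp(-4*t), -t*exp(-4*t) + exp(-4*t)]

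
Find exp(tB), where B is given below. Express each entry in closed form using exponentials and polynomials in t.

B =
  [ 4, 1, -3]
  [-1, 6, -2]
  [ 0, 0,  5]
e^{tB} =
  [-t*exp(5*t) + exp(5*t), t*exp(5*t), t^2*exp(5*t)/2 - 3*t*exp(5*t)]
  [-t*exp(5*t), t*exp(5*t) + exp(5*t), t^2*exp(5*t)/2 - 2*t*exp(5*t)]
  [0, 0, exp(5*t)]

Strategy: write B = P · J · P⁻¹ where J is a Jordan canonical form, so e^{tB} = P · e^{tJ} · P⁻¹, and e^{tJ} can be computed block-by-block.

B has Jordan form
J =
  [5, 1, 0]
  [0, 5, 1]
  [0, 0, 5]
(up to reordering of blocks).

Per-block formulas:
  For a 3×3 Jordan block J_3(5): exp(t · J_3(5)) = e^(5t)·(I + t·N + (t^2/2)·N^2), where N is the 3×3 nilpotent shift.

After assembling e^{tJ} and conjugating by P, we get:

e^{tB} =
  [-t*exp(5*t) + exp(5*t), t*exp(5*t), t^2*exp(5*t)/2 - 3*t*exp(5*t)]
  [-t*exp(5*t), t*exp(5*t) + exp(5*t), t^2*exp(5*t)/2 - 2*t*exp(5*t)]
  [0, 0, exp(5*t)]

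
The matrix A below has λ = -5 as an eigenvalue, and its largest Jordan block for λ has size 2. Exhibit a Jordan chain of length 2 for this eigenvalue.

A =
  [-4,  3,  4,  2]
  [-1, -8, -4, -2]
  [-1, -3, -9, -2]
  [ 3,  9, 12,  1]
A Jordan chain for λ = -5 of length 2:
v_1 = (1, -1, -1, 3)ᵀ
v_2 = (1, 0, 0, 0)ᵀ

Let N = A − (-5)·I. We want v_2 with N^2 v_2 = 0 but N^1 v_2 ≠ 0; then v_{j-1} := N · v_j for j = 2, …, 2.

Pick v_2 = (1, 0, 0, 0)ᵀ.
Then v_1 = N · v_2 = (1, -1, -1, 3)ᵀ.

Sanity check: (A − (-5)·I) v_1 = (0, 0, 0, 0)ᵀ = 0. ✓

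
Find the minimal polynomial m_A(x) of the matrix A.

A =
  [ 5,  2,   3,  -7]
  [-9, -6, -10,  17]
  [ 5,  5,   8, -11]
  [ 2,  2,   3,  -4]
x^4 - 3*x^3

The characteristic polynomial is χ_A(x) = x^3*(x - 3), so the eigenvalues are known. The minimal polynomial is
  m_A(x) = Π_λ (x − λ)^{k_λ}
where k_λ is the size of the *largest* Jordan block for λ (equivalently, the smallest k with (A − λI)^k v = 0 for every generalised eigenvector v of λ).

  λ = 0: largest Jordan block has size 3, contributing (x − 0)^3
  λ = 3: largest Jordan block has size 1, contributing (x − 3)

So m_A(x) = x^3*(x - 3) = x^4 - 3*x^3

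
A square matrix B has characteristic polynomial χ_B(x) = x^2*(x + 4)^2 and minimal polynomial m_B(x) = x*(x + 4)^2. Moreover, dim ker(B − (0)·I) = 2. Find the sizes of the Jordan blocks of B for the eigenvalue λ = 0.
Block sizes for λ = 0: [1, 1]

Step 1 — from the characteristic polynomial, algebraic multiplicity of λ = 0 is 2. From dim ker(B − (0)·I) = 2, there are exactly 2 Jordan blocks for λ = 0.
Step 2 — from the minimal polynomial, the factor (x − 0) tells us the largest block for λ = 0 has size 1.
Step 3 — with total size 2, 2 blocks, and largest block 1, the block sizes (in nonincreasing order) are [1, 1].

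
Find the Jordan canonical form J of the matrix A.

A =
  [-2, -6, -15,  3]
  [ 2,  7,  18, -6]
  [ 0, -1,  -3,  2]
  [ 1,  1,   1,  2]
J_2(1) ⊕ J_2(1)

The characteristic polynomial is
  det(x·I − A) = x^4 - 4*x^3 + 6*x^2 - 4*x + 1 = (x - 1)^4

Eigenvalues and multiplicities (the geometric multiplicity of λ is n − rank(A − λI), which equals the number of Jordan blocks for λ):
  λ = 1: algebraic multiplicity = 4, geometric multiplicity = 2

Determining the block sizes for each eigenvalue:
  λ = 1: with am = 4 and gm = 2, the partition is not yet determined (e.g. several partitions of 4 into 2 parts exist). Let N = A − (1)·I. Computing rank(N^1) = 2, rank(N^2) = 0; the number of blocks of size ≥ j is rank(N^{j−1}) − rank(N^j), giving [2, 2]. So we have 2 block(s) of size 2 → block sizes [2, 2]

Assembling the blocks gives a Jordan form
J =
  [1, 1, 0, 0]
  [0, 1, 0, 0]
  [0, 0, 1, 1]
  [0, 0, 0, 1]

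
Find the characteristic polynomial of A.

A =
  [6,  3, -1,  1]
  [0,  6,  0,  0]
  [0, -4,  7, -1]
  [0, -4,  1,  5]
x^4 - 24*x^3 + 216*x^2 - 864*x + 1296

Expanding det(x·I − A) (e.g. by cofactor expansion or by noting that A is similar to its Jordan form J, which has the same characteristic polynomial as A) gives
  χ_A(x) = x^4 - 24*x^3 + 216*x^2 - 864*x + 1296
which factors as (x - 6)^4. The eigenvalues (with algebraic multiplicities) are λ = 6 with multiplicity 4.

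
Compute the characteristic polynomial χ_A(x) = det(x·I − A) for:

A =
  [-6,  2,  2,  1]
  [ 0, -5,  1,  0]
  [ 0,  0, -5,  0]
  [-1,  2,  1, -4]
x^4 + 20*x^3 + 150*x^2 + 500*x + 625

Expanding det(x·I − A) (e.g. by cofactor expansion or by noting that A is similar to its Jordan form J, which has the same characteristic polynomial as A) gives
  χ_A(x) = x^4 + 20*x^3 + 150*x^2 + 500*x + 625
which factors as (x + 5)^4. The eigenvalues (with algebraic multiplicities) are λ = -5 with multiplicity 4.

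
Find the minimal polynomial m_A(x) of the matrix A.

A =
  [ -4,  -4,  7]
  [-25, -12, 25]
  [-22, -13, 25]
x^3 - 9*x^2 + 27*x - 27

The characteristic polynomial is χ_A(x) = (x - 3)^3, so the eigenvalues are known. The minimal polynomial is
  m_A(x) = Π_λ (x − λ)^{k_λ}
where k_λ is the size of the *largest* Jordan block for λ (equivalently, the smallest k with (A − λI)^k v = 0 for every generalised eigenvector v of λ).

  λ = 3: largest Jordan block has size 3, contributing (x − 3)^3

So m_A(x) = (x - 3)^3 = x^3 - 9*x^2 + 27*x - 27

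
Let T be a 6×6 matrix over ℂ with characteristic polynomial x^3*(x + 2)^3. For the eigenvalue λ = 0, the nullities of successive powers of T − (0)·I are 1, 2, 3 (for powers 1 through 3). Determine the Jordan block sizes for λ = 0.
Block sizes for λ = 0: [3]

From the dimensions of kernels of powers, the number of Jordan blocks of size at least j is d_j − d_{j−1} where d_j = dim ker(N^j) (with d_0 = 0). Computing the differences gives [1, 1, 1].
The number of blocks of size exactly k is (#blocks of size ≥ k) − (#blocks of size ≥ k + 1), so the partition is: 1 block(s) of size 3.
In nonincreasing order the block sizes are [3].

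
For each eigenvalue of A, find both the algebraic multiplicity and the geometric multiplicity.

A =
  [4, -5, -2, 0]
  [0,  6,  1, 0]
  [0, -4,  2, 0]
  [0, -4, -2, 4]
λ = 4: alg = 4, geom = 2

Step 1 — factor the characteristic polynomial to read off the algebraic multiplicities:
  χ_A(x) = (x - 4)^4

Step 2 — compute geometric multiplicities via the rank-nullity identity g(λ) = n − rank(A − λI):
  rank(A − (4)·I) = 2, so dim ker(A − (4)·I) = n − 2 = 2

Summary:
  λ = 4: algebraic multiplicity = 4, geometric multiplicity = 2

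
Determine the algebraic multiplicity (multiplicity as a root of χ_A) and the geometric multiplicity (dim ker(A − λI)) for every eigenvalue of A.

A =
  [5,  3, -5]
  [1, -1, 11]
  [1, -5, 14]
λ = 6: alg = 3, geom = 1

Step 1 — factor the characteristic polynomial to read off the algebraic multiplicities:
  χ_A(x) = (x - 6)^3

Step 2 — compute geometric multiplicities via the rank-nullity identity g(λ) = n − rank(A − λI):
  rank(A − (6)·I) = 2, so dim ker(A − (6)·I) = n − 2 = 1

Summary:
  λ = 6: algebraic multiplicity = 3, geometric multiplicity = 1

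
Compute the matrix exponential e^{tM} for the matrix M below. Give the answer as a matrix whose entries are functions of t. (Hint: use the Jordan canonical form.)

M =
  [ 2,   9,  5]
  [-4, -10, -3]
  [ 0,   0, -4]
e^{tM} =
  [6*t*exp(-4*t) + exp(-4*t), 9*t*exp(-4*t), 3*t^2*exp(-4*t)/2 + 5*t*exp(-4*t)]
  [-4*t*exp(-4*t), -6*t*exp(-4*t) + exp(-4*t), -t^2*exp(-4*t) - 3*t*exp(-4*t)]
  [0, 0, exp(-4*t)]

Strategy: write M = P · J · P⁻¹ where J is a Jordan canonical form, so e^{tM} = P · e^{tJ} · P⁻¹, and e^{tJ} can be computed block-by-block.

M has Jordan form
J =
  [-4,  1,  0]
  [ 0, -4,  1]
  [ 0,  0, -4]
(up to reordering of blocks).

Per-block formulas:
  For a 3×3 Jordan block J_3(-4): exp(t · J_3(-4)) = e^(-4t)·(I + t·N + (t^2/2)·N^2), where N is the 3×3 nilpotent shift.

After assembling e^{tJ} and conjugating by P, we get:

e^{tM} =
  [6*t*exp(-4*t) + exp(-4*t), 9*t*exp(-4*t), 3*t^2*exp(-4*t)/2 + 5*t*exp(-4*t)]
  [-4*t*exp(-4*t), -6*t*exp(-4*t) + exp(-4*t), -t^2*exp(-4*t) - 3*t*exp(-4*t)]
  [0, 0, exp(-4*t)]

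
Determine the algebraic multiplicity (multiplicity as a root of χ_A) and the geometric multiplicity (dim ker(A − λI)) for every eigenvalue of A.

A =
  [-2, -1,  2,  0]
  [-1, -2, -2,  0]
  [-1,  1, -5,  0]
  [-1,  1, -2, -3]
λ = -3: alg = 4, geom = 3

Step 1 — factor the characteristic polynomial to read off the algebraic multiplicities:
  χ_A(x) = (x + 3)^4

Step 2 — compute geometric multiplicities via the rank-nullity identity g(λ) = n − rank(A − λI):
  rank(A − (-3)·I) = 1, so dim ker(A − (-3)·I) = n − 1 = 3

Summary:
  λ = -3: algebraic multiplicity = 4, geometric multiplicity = 3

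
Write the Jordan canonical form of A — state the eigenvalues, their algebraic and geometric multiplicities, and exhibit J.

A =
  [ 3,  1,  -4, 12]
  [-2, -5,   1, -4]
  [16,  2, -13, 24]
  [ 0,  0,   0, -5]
J_3(-5) ⊕ J_1(-5)

The characteristic polynomial is
  det(x·I − A) = x^4 + 20*x^3 + 150*x^2 + 500*x + 625 = (x + 5)^4

Eigenvalues and multiplicities (the geometric multiplicity of λ is n − rank(A − λI), which equals the number of Jordan blocks for λ):
  λ = -5: algebraic multiplicity = 4, geometric multiplicity = 2

Determining the block sizes for each eigenvalue:
  λ = -5: with am = 4 and gm = 2, the partition is not yet determined (e.g. several partitions of 4 into 2 parts exist). Let N = A − (-5)·I. Computing rank(N^1) = 2, rank(N^2) = 1, rank(N^3) = 0; the number of blocks of size ≥ j is rank(N^{j−1}) − rank(N^j), giving [2, 1, 1]. So we have 1 block(s) of size 3, 1 block(s) of size 1 → block sizes [3, 1]

Assembling the blocks gives a Jordan form
J =
  [-5,  1,  0,  0]
  [ 0, -5,  1,  0]
  [ 0,  0, -5,  0]
  [ 0,  0,  0, -5]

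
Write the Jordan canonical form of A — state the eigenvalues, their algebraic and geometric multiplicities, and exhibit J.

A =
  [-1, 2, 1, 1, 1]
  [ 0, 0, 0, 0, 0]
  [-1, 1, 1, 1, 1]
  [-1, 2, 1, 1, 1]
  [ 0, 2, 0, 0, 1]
J_2(0) ⊕ J_1(0) ⊕ J_2(1)

The characteristic polynomial is
  det(x·I − A) = x^5 - 2*x^4 + x^3 = x^3*(x - 1)^2

Eigenvalues and multiplicities (the geometric multiplicity of λ is n − rank(A − λI), which equals the number of Jordan blocks for λ):
  λ = 0: algebraic multiplicity = 3, geometric multiplicity = 2
  λ = 1: algebraic multiplicity = 2, geometric multiplicity = 1

Determining the block sizes for each eigenvalue:
  λ = 0: 2 blocks summing to 3 forces exactly one block of size 2 and the rest size 1 → block sizes [2, 1]
  λ = 1: one block (gm = 1), so the single block has size am = 2 → block sizes [2]

Assembling the blocks gives a Jordan form
J =
  [0, 1, 0, 0, 0]
  [0, 0, 0, 0, 0]
  [0, 0, 0, 0, 0]
  [0, 0, 0, 1, 1]
  [0, 0, 0, 0, 1]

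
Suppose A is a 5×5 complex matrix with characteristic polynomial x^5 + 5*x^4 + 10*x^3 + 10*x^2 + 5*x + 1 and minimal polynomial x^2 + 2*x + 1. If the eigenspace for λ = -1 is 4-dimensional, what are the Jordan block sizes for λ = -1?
Block sizes for λ = -1: [2, 1, 1, 1]

Step 1 — from the characteristic polynomial, algebraic multiplicity of λ = -1 is 5. From dim ker(A − (-1)·I) = 4, there are exactly 4 Jordan blocks for λ = -1.
Step 2 — from the minimal polynomial, the factor (x + 1)^2 tells us the largest block for λ = -1 has size 2.
Step 3 — with total size 5, 4 blocks, and largest block 2, the block sizes (in nonincreasing order) are [2, 1, 1, 1].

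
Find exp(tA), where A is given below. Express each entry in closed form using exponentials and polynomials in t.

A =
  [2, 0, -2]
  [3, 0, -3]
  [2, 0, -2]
e^{tA} =
  [2*t + 1, 0, -2*t]
  [3*t, 1, -3*t]
  [2*t, 0, 1 - 2*t]

Strategy: write A = P · J · P⁻¹ where J is a Jordan canonical form, so e^{tA} = P · e^{tJ} · P⁻¹, and e^{tJ} can be computed block-by-block.

A has Jordan form
J =
  [0, 1, 0]
  [0, 0, 0]
  [0, 0, 0]
(up to reordering of blocks).

Per-block formulas:
  For a 2×2 Jordan block J_2(0): exp(t · J_2(0)) = e^(0t)·(I + t·N), where N is the 2×2 nilpotent shift.
  For a 1×1 block at λ = 0: exp(t · [0]) = [e^(0t)].

After assembling e^{tJ} and conjugating by P, we get:

e^{tA} =
  [2*t + 1, 0, -2*t]
  [3*t, 1, -3*t]
  [2*t, 0, 1 - 2*t]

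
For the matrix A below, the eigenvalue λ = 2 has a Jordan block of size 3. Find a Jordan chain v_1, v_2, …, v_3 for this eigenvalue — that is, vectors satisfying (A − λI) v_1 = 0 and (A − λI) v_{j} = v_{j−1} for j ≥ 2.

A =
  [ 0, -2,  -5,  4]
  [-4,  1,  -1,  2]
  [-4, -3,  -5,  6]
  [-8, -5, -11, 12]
A Jordan chain for λ = 2 of length 3:
v_1 = (1, 2, 2, 4)ᵀ
v_2 = (-2, -1, -3, -5)ᵀ
v_3 = (0, 1, 0, 0)ᵀ

Let N = A − (2)·I. We want v_3 with N^3 v_3 = 0 but N^2 v_3 ≠ 0; then v_{j-1} := N · v_j for j = 3, …, 2.

Pick v_3 = (0, 1, 0, 0)ᵀ.
Then v_2 = N · v_3 = (-2, -1, -3, -5)ᵀ.
Then v_1 = N · v_2 = (1, 2, 2, 4)ᵀ.

Sanity check: (A − (2)·I) v_1 = (0, 0, 0, 0)ᵀ = 0. ✓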